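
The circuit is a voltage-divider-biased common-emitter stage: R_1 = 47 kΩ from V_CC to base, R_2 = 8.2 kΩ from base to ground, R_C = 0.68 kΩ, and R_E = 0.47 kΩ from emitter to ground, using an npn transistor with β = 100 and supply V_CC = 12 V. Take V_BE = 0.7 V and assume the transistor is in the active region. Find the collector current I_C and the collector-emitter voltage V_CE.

I_C ≈ 2 mA, V_CE ≈ 9.7 V

Thevenize the base divider: V_Th = V_CC·R_2/(R_1+R_2) = 12×8.2/55.2 = 1.78 V, R_Th = R_1‖R_2 = 6.98 kΩ.
Base-emitter loop: V_Th = I_B·R_Th + V_BE + (β+1)I_B·R_E, so I_B = (1.78 − 0.7) / (6.98 + 101×0.47) = 0.0199 mA.
I_C = β·I_B = 100×0.0199 = 1.99 mA, and I_E = (β+1)I_B = 2.01 mA.
V_CE = V_CC − I_C·R_C − I_E·R_E = 12 − 1.99×0.68 − 2.01×0.47 = 9.7 V.
V_CE = 9.7 V > 0.2 V confirms active-region operation.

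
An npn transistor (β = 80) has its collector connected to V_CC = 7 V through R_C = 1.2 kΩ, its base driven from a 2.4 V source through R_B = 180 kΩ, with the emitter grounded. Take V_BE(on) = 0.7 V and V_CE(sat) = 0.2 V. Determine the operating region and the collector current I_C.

active; I_C ≈ 0.76 mA

Assume active. Base-emitter loop: I_B = (V_BB − V_BE)/R_B = (2.4 − 0.7)/180 = 0.00944 mA.
I_C = β·I_B = 80×0.00944 = 0.756 mA.
V_CE = V_CC − I_C·R_C = 7 − 0.756×1.2 = 6.09 V > V_CE(sat), so the active-region assumption holds.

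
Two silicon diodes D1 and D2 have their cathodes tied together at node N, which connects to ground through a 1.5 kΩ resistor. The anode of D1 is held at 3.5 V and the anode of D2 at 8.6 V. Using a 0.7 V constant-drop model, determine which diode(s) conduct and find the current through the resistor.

Only D2 conducts; I_R ≈ 5.3 mA

Assume both conduct. Then node N would need to be at both 3.5−0.7 = 2.8 V and 8.6−0.7 = 7.9 V, which is impossible.
Assume only D2 conducts: V_N = 8.6 − 0.7 = 7.9 V, so I_R = 7.9/1.5 = 5.27 mA.
Check D1: its anode-to-cathode voltage is 3.5 − 7.9 = -4.4 V < 0.7 V, so it is off. The assumption is consistent.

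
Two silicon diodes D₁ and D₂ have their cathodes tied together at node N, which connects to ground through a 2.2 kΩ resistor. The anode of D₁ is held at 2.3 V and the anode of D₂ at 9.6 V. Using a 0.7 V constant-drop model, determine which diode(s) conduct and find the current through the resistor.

Only D₂ conducts; I_R ≈ 4 mA

Assume both conduct. Then node N would need to be at both 2.3−0.7 = 1.6 V and 9.6−0.7 = 8.9 V, which is impossible.
Assume only D₂ conducts: V_N = 9.6 − 0.7 = 8.9 V, so I_R = 8.9/2.2 = 4.05 mA.
Check D₁: its anode-to-cathode voltage is 2.3 − 8.9 = -6.6 V < 0.7 V, so it is off. The assumption is consistent.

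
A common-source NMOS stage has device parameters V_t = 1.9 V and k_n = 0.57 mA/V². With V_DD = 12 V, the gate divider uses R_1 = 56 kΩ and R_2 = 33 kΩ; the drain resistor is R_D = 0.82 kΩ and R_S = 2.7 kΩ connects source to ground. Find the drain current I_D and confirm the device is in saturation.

I_D ≈ 0.47 mA

V_G = V_DD·R_2/(R_1+R_2) = 12×33/89 = 4.45 V.
Assume saturation: I_D = (k_n/2)(V_GS − V_t)² with V_GS = V_G − I_D·R_S = 4.45 − 2.7·I_D.
Substituting gives 2.08·I_D² − 4.92·I_D + 1.85 = 0, with roots I_D = 0.469 or 1.9 mA.
The root I_D = 1.9 mA gives V_GS = -0.682 V ≤ V_t, so take I_D = 0.469 mA.
Then V_GS = 3.18 V and V_DS = V_DD − I_D(R_D+R_S) = 12 − 0.469×3.52 = 10.3 V.
Saturation requires V_DS ≥ V_GS − V_t = 1.28 V; 10.3 ≥ 1.28 ✓.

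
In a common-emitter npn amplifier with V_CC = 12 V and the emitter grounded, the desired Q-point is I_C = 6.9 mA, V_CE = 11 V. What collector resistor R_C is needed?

R_C ≈ 0.14 kΩ

Collector loop: V_CC = I_C·R_C + V_CE.
R_C = (V_CC − V_CE)/I_C = (12 − 11)/6.9 = 0.145 kΩ.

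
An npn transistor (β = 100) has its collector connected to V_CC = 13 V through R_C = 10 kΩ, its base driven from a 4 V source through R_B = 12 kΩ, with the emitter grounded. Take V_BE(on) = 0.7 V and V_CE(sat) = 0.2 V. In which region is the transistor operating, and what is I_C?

saturation; I_C ≈ 1.3 mA

Assume active: I_B = (4 − 0.7)/12 = 0.275 mA, giving I_C = β·I_B = 27.5 mA.
But then V_CE = 13 − 27.5×10 = -262 V < V_CE(sat) = 0.2 V — impossible in the active region.
So the transistor is saturated. With V_CE = 0.2 V, I_C = (V_CC − 0.2)/R_C = 12.8/10 = 1.28 mA.
Check: β·I_B = 27.5 mA > I_C = 1.28 mA, confirming saturation.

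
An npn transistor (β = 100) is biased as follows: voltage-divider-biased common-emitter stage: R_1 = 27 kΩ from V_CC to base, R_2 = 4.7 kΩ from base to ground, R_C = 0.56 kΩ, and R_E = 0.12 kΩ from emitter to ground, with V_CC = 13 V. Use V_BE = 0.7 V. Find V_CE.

V_CE ≈ 7.8 V

Thevenize the base divider: V_Th = V_CC·R_2/(R_1+R_2) = 13×4.7/31.7 = 1.93 V, R_Th = R_1‖R_2 = 4 kΩ.
Base-emitter loop: V_Th = I_B·R_Th + V_BE + (β+1)I_B·R_E, so I_B = (1.93 − 0.7) / (4 + 101×0.12) = 0.0761 mA.
I_C = β·I_B = 100×0.0761 = 7.61 mA, and I_E = (β+1)I_B = 7.69 mA.
V_CE = V_CC − I_C·R_C − I_E·R_E = 13 − 7.61×0.56 − 7.69×0.12 = 7.81 V.
V_CE = 7.81 V > 0.2 V confirms active-region operation.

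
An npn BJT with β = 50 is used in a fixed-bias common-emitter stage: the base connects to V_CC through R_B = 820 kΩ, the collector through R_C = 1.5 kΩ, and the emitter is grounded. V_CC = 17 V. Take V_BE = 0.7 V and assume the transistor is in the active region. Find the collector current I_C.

I_C ≈ 0.99 mA

Base loop: V_CC = I_B·R_B + V_BE, so I_B = (17 − 0.7)/820 kΩ = 0.0199 mA.
In the active region I_C = β·I_B = 50 × 0.0199 = 0.994 mA.
Collector loop: V_CE = V_CC − I_C·R_C = 17 − 0.994×1.5 = 15.5 V.
Since V_CE = 15.5 V > V_CE(sat) ≈ 0.2 V, the transistor is in the active region as assumed.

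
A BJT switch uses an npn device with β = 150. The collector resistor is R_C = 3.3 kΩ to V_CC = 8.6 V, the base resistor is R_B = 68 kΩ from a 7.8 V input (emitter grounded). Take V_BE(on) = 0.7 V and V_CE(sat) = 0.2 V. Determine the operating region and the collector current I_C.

Assume active: I_B = (7.8 − 0.7)/68 = 0.104 mA, giving I_C = β·I_B = 15.7 mA.
But then V_CE = 8.6 − 15.7×3.3 = -43.1 V < V_CE(sat) = 0.2 V — impossible in the active region.
So the transistor is saturated. With V_CE = 0.2 V, I_C = (V_CC − 0.2)/R_C = 8.4/3.3 = 2.55 mA.
Check: β·I_B = 15.7 mA > I_C = 2.55 mA, confirming saturation.

saturation; I_C ≈ 2.5 mA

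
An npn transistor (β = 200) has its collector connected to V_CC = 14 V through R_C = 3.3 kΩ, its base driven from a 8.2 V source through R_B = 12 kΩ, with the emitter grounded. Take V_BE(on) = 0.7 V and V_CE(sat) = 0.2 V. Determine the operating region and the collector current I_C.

Assume active: I_B = (8.2 − 0.7)/12 = 0.625 mA, giving I_C = β·I_B = 125 mA.
But then V_CE = 14 − 125×3.3 = -398 V < V_CE(sat) = 0.2 V — impossible in the active region.
So the transistor is saturated. With V_CE = 0.2 V, I_C = (V_CC − 0.2)/R_C = 13.8/3.3 = 4.18 mA.
Check: β·I_B = 125 mA > I_C = 4.18 mA, confirming saturation.

saturation; I_C ≈ 4.2 mA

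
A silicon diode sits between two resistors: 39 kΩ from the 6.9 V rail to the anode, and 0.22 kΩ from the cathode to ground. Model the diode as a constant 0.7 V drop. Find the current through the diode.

The two resistors are in series with the diode, so KVL gives 6.9 = I·39 + 0.7 + I·0.22.
I = (6.9 − 0.7) / (39 + 0.22) kΩ = 6.2 / 39.2 = 0.158 mA.

I ≈ 0.16 mA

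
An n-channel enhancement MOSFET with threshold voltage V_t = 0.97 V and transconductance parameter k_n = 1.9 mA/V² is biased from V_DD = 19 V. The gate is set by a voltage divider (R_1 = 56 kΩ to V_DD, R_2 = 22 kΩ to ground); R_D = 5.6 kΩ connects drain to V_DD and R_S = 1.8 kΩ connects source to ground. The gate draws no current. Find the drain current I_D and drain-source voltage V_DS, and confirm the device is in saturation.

V_G = V_DD·R_2/(R_1+R_2) = 19×22/78 = 5.36 V.
Assume saturation: I_D = (k_n/2)(V_GS − V_t)² with V_GS = V_G − I_D·R_S = 5.36 − 1.8·I_D.
Substituting gives 3.08·I_D² − 16·I_D + 18.3 = 0, with roots I_D = 1.7 or 3.51 mA.
The root I_D = 3.51 mA gives V_GS = -0.951 V ≤ V_t, so take I_D = 1.7 mA.
Then V_GS = 2.31 V and V_DS = V_DD − I_D(R_D+R_S) = 19 − 1.7×7.4 = 6.45 V.
Saturation requires V_DS ≥ V_GS − V_t = 1.34 V; 6.45 ≥ 1.34 ✓.

I_D ≈ 1.7 mA, V_DS ≈ 6.4 V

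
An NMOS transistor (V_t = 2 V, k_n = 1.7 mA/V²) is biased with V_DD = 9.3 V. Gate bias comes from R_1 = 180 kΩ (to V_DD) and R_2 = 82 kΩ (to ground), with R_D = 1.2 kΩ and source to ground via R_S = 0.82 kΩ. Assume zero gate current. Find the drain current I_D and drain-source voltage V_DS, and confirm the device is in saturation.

V_G = V_DD·R_2/(R_1+R_2) = 9.3×82/262 = 2.91 V.
Assume saturation: I_D = (k_n/2)(V_GS − V_t)² with V_GS = V_G − I_D·R_S = 2.91 − 0.82·I_D.
Substituting gives 0.572·I_D² − 2.27·I_D + 0.705 = 0, with roots I_D = 0.34 or 3.63 mA.
The root I_D = 3.63 mA gives V_GS = -0.0669 V ≤ V_t, so take I_D = 0.34 mA.
Then V_GS = 2.63 V and V_DS = V_DD − I_D(R_D+R_S) = 9.3 − 0.34×2.02 = 8.61 V.
Saturation requires V_DS ≥ V_GS − V_t = 0.632 V; 8.61 ≥ 0.632 ✓.

I_D ≈ 0.34 mA, V_DS ≈ 8.6 V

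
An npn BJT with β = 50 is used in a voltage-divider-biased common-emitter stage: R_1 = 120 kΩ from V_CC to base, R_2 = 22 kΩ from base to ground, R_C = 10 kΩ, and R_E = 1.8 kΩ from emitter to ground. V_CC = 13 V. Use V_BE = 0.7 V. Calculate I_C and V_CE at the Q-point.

Thevenize the base divider: V_Th = V_CC·R_2/(R_1+R_2) = 13×22/142 = 2.01 V, R_Th = R_1‖R_2 = 18.6 kΩ.
Base-emitter loop: V_Th = I_B·R_Th + V_BE + (β+1)I_B·R_E, so I_B = (2.01 − 0.7) / (18.6 + 51×1.8) = 0.0119 mA.
I_C = β·I_B = 50×0.0119 = 0.595 mA, and I_E = (β+1)I_B = 0.607 mA.
V_CE = V_CC − I_C·R_C − I_E·R_E = 13 − 0.595×10 − 0.607×1.8 = 5.96 V.
V_CE = 5.96 V > 0.2 V confirms active-region operation.

I_C ≈ 0.6 mA, V_CE ≈ 6 V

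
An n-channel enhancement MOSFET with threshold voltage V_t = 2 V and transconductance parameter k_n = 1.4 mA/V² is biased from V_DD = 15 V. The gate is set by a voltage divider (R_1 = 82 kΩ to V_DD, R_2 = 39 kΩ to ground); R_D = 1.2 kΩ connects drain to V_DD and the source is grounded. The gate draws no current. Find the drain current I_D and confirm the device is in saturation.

I_D ≈ 5.6 mA

V_G = V_DD·R_2/(R_1+R_2) = 15×39/121 = 4.83 V. With the source grounded, V_GS = V_G = 4.83 V.
Assume saturation: I_D = (k_n/2)(V_GS − V_t)² = (1.4/2)×(4.83 − 2)² = 0.7×2.83² = 5.62 mA.
V_DS = V_DD − I_D·R_D = 15 − 5.62×1.2 = 8.25 V.
Saturation requires V_DS ≥ V_GS − V_t = 2.83 V; 8.25 ≥ 2.83 ✓.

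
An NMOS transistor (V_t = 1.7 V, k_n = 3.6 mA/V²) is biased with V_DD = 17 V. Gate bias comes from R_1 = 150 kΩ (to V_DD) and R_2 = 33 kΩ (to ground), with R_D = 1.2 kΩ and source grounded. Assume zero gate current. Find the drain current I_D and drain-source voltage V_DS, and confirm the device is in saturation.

I_D ≈ 3.4 mA, V_DS ≈ 13 V

V_G = V_DD·R_2/(R_1+R_2) = 17×33/183 = 3.07 V. With the source grounded, V_GS = V_G = 3.07 V.
Assume saturation: I_D = (k_n/2)(V_GS − V_t)² = (3.6/2)×(3.07 − 1.7)² = 1.8×1.37² = 3.36 mA.
V_DS = V_DD − I_D·R_D = 17 − 3.36×1.2 = 13 V.
Saturation requires V_DS ≥ V_GS − V_t = 1.37 V; 13 ≥ 1.37 ✓.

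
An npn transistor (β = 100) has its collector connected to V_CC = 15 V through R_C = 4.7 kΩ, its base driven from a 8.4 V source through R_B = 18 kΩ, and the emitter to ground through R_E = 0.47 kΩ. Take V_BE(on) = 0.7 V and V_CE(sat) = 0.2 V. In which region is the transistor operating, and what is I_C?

saturation; I_C ≈ 2.8 mA

Assume active: I_B = (8.4 − 0.7)/(18 + 101×0.47) = 0.118 mA, I_C = β·I_B = 11.8 mA.
Then V_CE = 15 − 11.8×4.7 − 11.9×0.47 = -45.9 V < 0.2 V — the active assumption fails.
Re-solve with V_CE = 0.2 V. KCL at the emitter: V_E/R_E = (V_BB−0.7−V_E)/R_B + (V_CC−0.2−V_E)/R_C, giving V_E = 1.49 V.
I_C = (V_CC − 0.2 − V_E)/R_C = (14.8 − 1.49)/4.7 = 2.83 mA.
Check: I_B = (7.7 − 1.49)/18 = 0.345 mA, and β·I_B = 34.5 mA > I_C, confirming saturation.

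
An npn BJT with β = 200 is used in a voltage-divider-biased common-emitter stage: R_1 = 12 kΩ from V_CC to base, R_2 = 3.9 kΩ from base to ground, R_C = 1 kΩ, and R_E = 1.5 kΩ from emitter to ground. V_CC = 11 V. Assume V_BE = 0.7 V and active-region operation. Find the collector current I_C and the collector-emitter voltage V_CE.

Thevenize the base divider: V_Th = V_CC·R_2/(R_1+R_2) = 11×3.9/15.9 = 2.7 V, R_Th = R_1‖R_2 = 2.94 kΩ.
Base-emitter loop: V_Th = I_B·R_Th + V_BE + (β+1)I_B·R_E, so I_B = (2.7 − 0.7) / (2.94 + 201×1.5) = 0.00656 mA.
I_C = β·I_B = 200×0.00656 = 1.31 mA, and I_E = (β+1)I_B = 1.32 mA.
V_CE = V_CC − I_C·R_C − I_E·R_E = 11 − 1.31×1 − 1.32×1.5 = 7.71 V.
V_CE = 7.71 V > 0.2 V confirms active-region operation.

I_C ≈ 1.3 mA, V_CE ≈ 7.7 V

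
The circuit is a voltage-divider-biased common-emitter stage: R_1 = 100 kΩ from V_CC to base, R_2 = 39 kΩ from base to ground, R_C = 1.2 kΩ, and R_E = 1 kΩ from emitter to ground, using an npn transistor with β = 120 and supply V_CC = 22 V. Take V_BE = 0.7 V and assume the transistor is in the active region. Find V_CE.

Thevenize the base divider: V_Th = V_CC·R_2/(R_1+R_2) = 22×39/139 = 6.17 V, R_Th = R_1‖R_2 = 28.1 kΩ.
Base-emitter loop: V_Th = I_B·R_Th + V_BE + (β+1)I_B·R_E, so I_B = (6.17 − 0.7) / (28.1 + 121×1) = 0.0367 mA.
I_C = β·I_B = 120×0.0367 = 4.41 mA, and I_E = (β+1)I_B = 4.44 mA.
V_CE = V_CC − I_C·R_C − I_E·R_E = 22 − 4.41×1.2 − 4.44×1 = 12.3 V.
V_CE = 12.3 V > 0.2 V confirms active-region operation.

V_CE ≈ 12 V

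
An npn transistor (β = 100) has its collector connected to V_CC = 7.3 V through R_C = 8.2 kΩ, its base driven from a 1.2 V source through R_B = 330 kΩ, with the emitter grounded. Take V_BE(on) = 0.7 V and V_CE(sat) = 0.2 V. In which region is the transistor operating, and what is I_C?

Assume active. Base-emitter loop: I_B = (V_BB − V_BE)/R_B = (1.2 − 0.7)/330 = 0.00152 mA.
I_C = β·I_B = 100×0.00152 = 0.152 mA.
V_CE = V_CC − I_C·R_C = 7.3 − 0.152×8.2 = 6.06 V > V_CE(sat), so the active-region assumption holds.

active; I_C ≈ 0.15 mA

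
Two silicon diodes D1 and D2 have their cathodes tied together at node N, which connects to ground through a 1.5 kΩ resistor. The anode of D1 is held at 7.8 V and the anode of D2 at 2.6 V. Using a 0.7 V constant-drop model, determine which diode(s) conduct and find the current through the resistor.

Assume both conduct. Then node N would need to be at both 7.8−0.7 = 7.1 V and 2.6−0.7 = 1.9 V, which is impossible.
Assume only D1 conducts: V_N = 7.8 − 0.7 = 7.1 V, so I_R = 7.1/1.5 = 4.73 mA.
Check D2: its anode-to-cathode voltage is 2.6 − 7.1 = -4.5 V < 0.7 V, so it is off. The assumption is consistent.

Only D1 conducts; I_R ≈ 4.7 mA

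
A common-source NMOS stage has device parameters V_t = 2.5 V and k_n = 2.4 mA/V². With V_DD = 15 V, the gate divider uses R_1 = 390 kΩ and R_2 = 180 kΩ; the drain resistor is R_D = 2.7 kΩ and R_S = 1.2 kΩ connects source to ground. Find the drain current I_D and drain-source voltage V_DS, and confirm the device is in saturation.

I_D ≈ 1.1 mA, V_DS ≈ 11 V

V_G = V_DD·R_2/(R_1+R_2) = 15×180/570 = 4.74 V.
Assume saturation: I_D = (k_n/2)(V_GS − V_t)² with V_GS = V_G − I_D·R_S = 4.74 − 1.2·I_D.
Substituting gives 1.73·I_D² − 7.44·I_D + 6 = 0, with roots I_D = 1.08 or 3.23 mA.
The root I_D = 3.23 mA gives V_GS = 0.859 V ≤ V_t, so take I_D = 1.08 mA.
Then V_GS = 3.45 V and V_DS = V_DD − I_D(R_D+R_S) = 15 − 1.08×3.9 = 10.8 V.
Saturation requires V_DS ≥ V_GS − V_t = 0.947 V; 10.8 ≥ 0.947 ✓.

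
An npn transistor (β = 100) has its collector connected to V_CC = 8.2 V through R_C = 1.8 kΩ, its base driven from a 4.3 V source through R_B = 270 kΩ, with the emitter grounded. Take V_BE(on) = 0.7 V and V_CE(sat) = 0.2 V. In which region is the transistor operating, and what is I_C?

Assume active. Base-emitter loop: I_B = (V_BB − V_BE)/R_B = (4.3 − 0.7)/270 = 0.0133 mA.
I_C = β·I_B = 100×0.0133 = 1.33 mA.
V_CE = V_CC − I_C·R_C = 8.2 − 1.33×1.8 = 5.8 V > V_CE(sat), so the active-region assumption holds.

active; I_C ≈ 1.3 mA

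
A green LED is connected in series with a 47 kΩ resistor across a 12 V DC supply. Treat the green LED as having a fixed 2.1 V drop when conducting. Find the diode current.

KVL around the loop: 12 = V_D + I·R = 2.1 + I × 47 kΩ.
So I = (12 − 2.1) / 47 kΩ = 9.9 / 47 = 0.211 mA.

I ≈ 0.21 mA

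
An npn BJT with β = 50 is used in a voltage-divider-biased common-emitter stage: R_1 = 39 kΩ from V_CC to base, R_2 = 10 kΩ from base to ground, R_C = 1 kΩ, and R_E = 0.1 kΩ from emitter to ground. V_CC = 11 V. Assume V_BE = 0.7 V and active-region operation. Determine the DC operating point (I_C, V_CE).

Thevenize the base divider: V_Th = V_CC·R_2/(R_1+R_2) = 11×10/49 = 2.24 V, R_Th = R_1‖R_2 = 7.96 kΩ.
Base-emitter loop: V_Th = I_B·R_Th + V_BE + (β+1)I_B·R_E, so I_B = (2.24 − 0.7) / (7.96 + 51×0.1) = 0.118 mA.
I_C = β·I_B = 50×0.118 = 5.91 mA, and I_E = (β+1)I_B = 6.03 mA.
V_CE = V_CC − I_C·R_C − I_E·R_E = 11 − 5.91×1 − 6.03×0.1 = 4.48 V.
V_CE = 4.48 V > 0.2 V confirms active-region operation.

I_C ≈ 5.9 mA, V_CE ≈ 4.5 V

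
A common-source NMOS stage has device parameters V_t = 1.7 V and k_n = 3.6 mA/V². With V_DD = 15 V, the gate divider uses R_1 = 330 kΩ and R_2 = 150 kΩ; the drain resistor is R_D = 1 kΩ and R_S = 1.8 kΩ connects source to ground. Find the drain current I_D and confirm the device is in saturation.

I_D ≈ 1.2 mA

V_G = V_DD·R_2/(R_1+R_2) = 15×150/480 = 4.69 V.
Assume saturation: I_D = (k_n/2)(V_GS − V_t)² with V_GS = V_G − I_D·R_S = 4.69 − 1.8·I_D.
Substituting gives 5.83·I_D² − 20.4·I_D + 16.1 = 0, with roots I_D = 1.21 or 2.29 mA.
The root I_D = 2.29 mA gives V_GS = 0.573 V ≤ V_t, so take I_D = 1.21 mA.
Then V_GS = 2.52 V and V_DS = V_DD − I_D(R_D+R_S) = 15 − 1.21×2.8 = 11.6 V.
Saturation requires V_DS ≥ V_GS − V_t = 0.818 V; 11.6 ≥ 0.818 ✓.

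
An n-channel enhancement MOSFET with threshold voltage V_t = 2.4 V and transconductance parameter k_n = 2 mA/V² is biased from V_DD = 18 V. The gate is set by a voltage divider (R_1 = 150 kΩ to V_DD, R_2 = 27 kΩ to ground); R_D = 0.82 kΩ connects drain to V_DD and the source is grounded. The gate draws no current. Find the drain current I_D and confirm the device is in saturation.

V_G = V_DD·R_2/(R_1+R_2) = 18×27/177 = 2.75 V. With the source grounded, V_GS = V_G = 2.75 V.
Assume saturation: I_D = (k_n/2)(V_GS − V_t)² = (2/2)×(2.75 − 2.4)² = 1×0.346² = 0.12 mA.
V_DS = V_DD − I_D·R_D = 18 − 0.12×0.82 = 17.9 V.
Saturation requires V_DS ≥ V_GS − V_t = 0.346 V; 17.9 ≥ 0.346 ✓.

I_D ≈ 0.12 mA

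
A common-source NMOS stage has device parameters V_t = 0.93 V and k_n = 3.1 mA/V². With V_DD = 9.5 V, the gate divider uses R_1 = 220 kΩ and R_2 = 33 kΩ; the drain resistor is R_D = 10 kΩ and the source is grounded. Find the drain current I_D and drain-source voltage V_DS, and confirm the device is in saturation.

I_D ≈ 0.15 mA, V_DS ≈ 8 V

V_G = V_DD·R_2/(R_1+R_2) = 9.5×33/253 = 1.24 V. With the source grounded, V_GS = V_G = 1.24 V.
Assume saturation: I_D = (k_n/2)(V_GS − V_t)² = (3.1/2)×(1.24 − 0.93)² = 1.55×0.309² = 0.148 mA.
V_DS = V_DD − I_D·R_D = 9.5 − 0.148×10 = 8.02 V.
Saturation requires V_DS ≥ V_GS − V_t = 0.309 V; 8.02 ≥ 0.309 ✓.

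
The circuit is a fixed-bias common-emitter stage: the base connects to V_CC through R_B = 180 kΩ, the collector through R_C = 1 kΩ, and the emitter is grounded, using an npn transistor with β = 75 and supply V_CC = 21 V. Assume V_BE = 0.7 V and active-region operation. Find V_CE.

Base loop: V_CC = I_B·R_B + V_BE, so I_B = (21 − 0.7)/180 kΩ = 0.113 mA.
In the active region I_C = β·I_B = 75 × 0.113 = 8.46 mA.
Collector loop: V_CE = V_CC − I_C·R_C = 21 − 8.46×1 = 12.5 V.
Since V_CE = 12.5 V > V_CE(sat) ≈ 0.2 V, the transistor is in the active region as assumed.

V_CE ≈ 13 V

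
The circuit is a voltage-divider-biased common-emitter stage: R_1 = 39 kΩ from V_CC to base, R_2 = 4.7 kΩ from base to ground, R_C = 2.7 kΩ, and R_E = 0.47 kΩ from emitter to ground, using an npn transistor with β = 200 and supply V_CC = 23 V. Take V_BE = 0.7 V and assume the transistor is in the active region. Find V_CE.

V_CE ≈ 12 V

Thevenize the base divider: V_Th = V_CC·R_2/(R_1+R_2) = 23×4.7/43.7 = 2.47 V, R_Th = R_1‖R_2 = 4.19 kΩ.
Base-emitter loop: V_Th = I_B·R_Th + V_BE + (β+1)I_B·R_E, so I_B = (2.47 − 0.7) / (4.19 + 201×0.47) = 0.018 mA.
I_C = β·I_B = 200×0.018 = 3.6 mA, and I_E = (β+1)I_B = 3.61 mA.
V_CE = V_CC − I_C·R_C − I_E·R_E = 23 − 3.6×2.7 − 3.61×0.47 = 11.6 V.
V_CE = 11.6 V > 0.2 V confirms active-region operation.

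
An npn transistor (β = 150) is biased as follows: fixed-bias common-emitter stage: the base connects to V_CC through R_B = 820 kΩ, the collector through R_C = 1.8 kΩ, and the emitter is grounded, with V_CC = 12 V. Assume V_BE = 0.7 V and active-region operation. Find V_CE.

Base loop: V_CC = I_B·R_B + V_BE, so I_B = (12 − 0.7)/820 kΩ = 0.0138 mA.
In the active region I_C = β·I_B = 150 × 0.0138 = 2.07 mA.
Collector loop: V_CE = V_CC − I_C·R_C = 12 − 2.07×1.8 = 8.28 V.
Since V_CE = 8.28 V > V_CE(sat) ≈ 0.2 V, the transistor is in the active region as assumed.

V_CE ≈ 8.3 V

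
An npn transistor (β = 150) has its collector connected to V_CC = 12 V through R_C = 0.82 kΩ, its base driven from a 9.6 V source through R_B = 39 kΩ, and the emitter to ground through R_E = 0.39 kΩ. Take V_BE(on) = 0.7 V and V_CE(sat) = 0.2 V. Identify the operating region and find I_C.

Assume active: I_B = (9.6 − 0.7)/(39 + 151×0.39) = 0.0909 mA, I_C = β·I_B = 13.6 mA.
Then V_CE = 12 − 13.6×0.82 − 13.7×0.39 = -4.54 V < 0.2 V — the active assumption fails.
Re-solve with V_CE = 0.2 V. KCL at the emitter: V_E/R_E = (V_BB−0.7−V_E)/R_B + (V_CC−0.2−V_E)/R_C, giving V_E = 3.84 V.
I_C = (V_CC − 0.2 − V_E)/R_C = (11.8 − 3.84)/0.82 = 9.71 mA.
Check: I_B = (8.9 − 3.84)/39 = 0.13 mA, and β·I_B = 19.5 mA > I_C, confirming saturation.

saturation; I_C ≈ 9.7 mA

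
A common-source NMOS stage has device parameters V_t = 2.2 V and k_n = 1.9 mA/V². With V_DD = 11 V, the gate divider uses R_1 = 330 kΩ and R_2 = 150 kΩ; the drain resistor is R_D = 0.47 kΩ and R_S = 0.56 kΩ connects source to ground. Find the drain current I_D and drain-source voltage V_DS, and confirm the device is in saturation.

I_D ≈ 0.69 mA, V_DS ≈ 10 V

V_G = V_DD·R_2/(R_1+R_2) = 11×150/480 = 3.44 V.
Assume saturation: I_D = (k_n/2)(V_GS − V_t)² with V_GS = V_G − I_D·R_S = 3.44 − 0.56·I_D.
Substituting gives 0.298·I_D² − 2.32·I_D + 1.45 = 0, with roots I_D = 0.689 or 7.09 mA.
The root I_D = 7.09 mA gives V_GS = -0.531 V ≤ V_t, so take I_D = 0.689 mA.
Then V_GS = 3.05 V and V_DS = V_DD − I_D(R_D+R_S) = 11 − 0.689×1.03 = 10.3 V.
Saturation requires V_DS ≥ V_GS − V_t = 0.852 V; 10.3 ≥ 0.852 ✓.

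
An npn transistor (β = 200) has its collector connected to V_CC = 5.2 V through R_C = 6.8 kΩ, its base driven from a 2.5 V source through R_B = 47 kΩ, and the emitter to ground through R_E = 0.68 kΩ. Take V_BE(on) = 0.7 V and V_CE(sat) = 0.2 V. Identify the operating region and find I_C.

Assume active: I_B = (2.5 − 0.7)/(47 + 201×0.68) = 0.0098 mA, I_C = β·I_B = 1.96 mA.
Then V_CE = 5.2 − 1.96×6.8 − 1.97×0.68 = -9.47 V < 0.2 V — the active assumption fails.
Re-solve with V_CE = 0.2 V. KCL at the emitter: V_E/R_E = (V_BB−0.7−V_E)/R_B + (V_CC−0.2−V_E)/R_C, giving V_E = 0.472 V.
I_C = (V_CC − 0.2 − V_E)/R_C = (5 − 0.472)/6.8 = 0.666 mA.
Check: I_B = (1.8 − 0.472)/47 = 0.0283 mA, and β·I_B = 5.65 mA > I_C, confirming saturation.

saturation; I_C ≈ 0.67 mA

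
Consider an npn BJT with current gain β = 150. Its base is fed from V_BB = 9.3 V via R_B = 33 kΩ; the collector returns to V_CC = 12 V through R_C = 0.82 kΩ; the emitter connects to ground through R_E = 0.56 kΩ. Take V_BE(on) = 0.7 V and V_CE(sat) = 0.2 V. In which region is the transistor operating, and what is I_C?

Assume active: I_B = (9.3 − 0.7)/(33 + 151×0.56) = 0.0732 mA, I_C = β·I_B = 11 mA.
Then V_CE = 12 − 11×0.82 − 11×0.56 = -3.18 V < 0.2 V — the active assumption fails.
Re-solve with V_CE = 0.2 V. KCL at the emitter: V_E/R_E = (V_BB−0.7−V_E)/R_B + (V_CC−0.2−V_E)/R_C, giving V_E = 4.83 V.
I_C = (V_CC − 0.2 − V_E)/R_C = (11.8 − 4.83)/0.82 = 8.5 mA.
Check: I_B = (8.6 − 4.83)/33 = 0.114 mA, and β·I_B = 17.2 mA > I_C, confirming saturation.

saturation; I_C ≈ 8.5 mA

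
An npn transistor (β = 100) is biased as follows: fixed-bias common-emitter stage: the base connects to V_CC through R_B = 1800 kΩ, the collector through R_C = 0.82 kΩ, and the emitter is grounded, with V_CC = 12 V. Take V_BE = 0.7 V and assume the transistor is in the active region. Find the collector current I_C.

I_C ≈ 0.63 mA

Base loop: V_CC = I_B·R_B + V_BE, so I_B = (12 − 0.7)/1800 kΩ = 0.00628 mA.
In the active region I_C = β·I_B = 100 × 0.00628 = 0.628 mA.
Collector loop: V_CE = V_CC − I_C·R_C = 12 − 0.628×0.82 = 11.5 V.
Since V_CE = 11.5 V > V_CE(sat) ≈ 0.2 V, the transistor is in the active region as assumed.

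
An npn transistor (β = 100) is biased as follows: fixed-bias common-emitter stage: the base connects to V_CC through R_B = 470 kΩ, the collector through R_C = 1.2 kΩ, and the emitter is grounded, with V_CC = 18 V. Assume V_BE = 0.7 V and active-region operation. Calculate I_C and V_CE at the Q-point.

Base loop: V_CC = I_B·R_B + V_BE, so I_B = (18 − 0.7)/470 kΩ = 0.0368 mA.
In the active region I_C = β·I_B = 100 × 0.0368 = 3.68 mA.
Collector loop: V_CE = V_CC − I_C·R_C = 18 − 3.68×1.2 = 13.6 V.
Since V_CE = 13.6 V > V_CE(sat) ≈ 0.2 V, the transistor is in the active region as assumed.

I_C ≈ 3.7 mA, V_CE ≈ 14 V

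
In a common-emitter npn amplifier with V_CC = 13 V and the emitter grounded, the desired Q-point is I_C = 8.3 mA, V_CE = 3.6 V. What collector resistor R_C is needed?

R_C ≈ 1.1 kΩ

Collector loop: V_CC = I_C·R_C + V_CE.
R_C = (V_CC − V_CE)/I_C = (13 − 3.6)/8.3 = 1.13 kΩ.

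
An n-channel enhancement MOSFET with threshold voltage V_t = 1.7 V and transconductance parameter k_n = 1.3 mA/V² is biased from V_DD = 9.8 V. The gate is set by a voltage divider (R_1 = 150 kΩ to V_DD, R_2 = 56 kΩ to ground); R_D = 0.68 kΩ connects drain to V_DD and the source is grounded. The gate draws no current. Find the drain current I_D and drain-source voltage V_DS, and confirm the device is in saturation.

V_G = V_DD·R_2/(R_1+R_2) = 9.8×56/206 = 2.66 V. With the source grounded, V_GS = V_G = 2.66 V.
Assume saturation: I_D = (k_n/2)(V_GS − V_t)² = (1.3/2)×(2.66 − 1.7)² = 0.65×0.964² = 0.604 mA.
V_DS = V_DD − I_D·R_D = 9.8 − 0.604×0.68 = 9.39 V.
Saturation requires V_DS ≥ V_GS − V_t = 0.964 V; 9.39 ≥ 0.964 ✓.

I_D ≈ 0.6 mA, V_DS ≈ 9.4 V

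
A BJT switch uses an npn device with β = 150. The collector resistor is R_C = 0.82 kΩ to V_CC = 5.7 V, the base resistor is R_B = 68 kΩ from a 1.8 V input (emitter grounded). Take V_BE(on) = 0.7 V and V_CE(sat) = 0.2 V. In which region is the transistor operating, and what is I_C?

active; I_C ≈ 2.4 mA

Assume active. Base-emitter loop: I_B = (V_BB − V_BE)/R_B = (1.8 − 0.7)/68 = 0.0162 mA.
I_C = β·I_B = 150×0.0162 = 2.43 mA.
V_CE = V_CC − I_C·R_C = 5.7 − 2.43×0.82 = 3.71 V > V_CE(sat), so the active-region assumption holds.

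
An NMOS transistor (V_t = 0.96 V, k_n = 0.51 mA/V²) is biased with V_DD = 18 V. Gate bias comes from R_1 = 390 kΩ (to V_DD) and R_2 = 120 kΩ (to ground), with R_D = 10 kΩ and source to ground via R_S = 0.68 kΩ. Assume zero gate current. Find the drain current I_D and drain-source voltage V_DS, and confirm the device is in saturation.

V_G = V_DD·R_2/(R_1+R_2) = 18×120/510 = 4.24 V.
Assume saturation: I_D = (k_n/2)(V_GS − V_t)² with V_GS = V_G − I_D·R_S = 4.24 − 0.68·I_D.
Substituting gives 0.118·I_D² − 2.14·I_D + 2.74 = 0, with roots I_D = 1.39 or 16.7 mA.
The root I_D = 16.7 mA gives V_GS = -7.14 V ≤ V_t, so take I_D = 1.39 mA.
Then V_GS = 3.29 V and V_DS = V_DD − I_D(R_D+R_S) = 18 − 1.39×10.7 = 3.19 V.
Saturation requires V_DS ≥ V_GS − V_t = 2.33 V; 3.19 ≥ 2.33 ✓.

I_D ≈ 1.4 mA, V_DS ≈ 3.2 V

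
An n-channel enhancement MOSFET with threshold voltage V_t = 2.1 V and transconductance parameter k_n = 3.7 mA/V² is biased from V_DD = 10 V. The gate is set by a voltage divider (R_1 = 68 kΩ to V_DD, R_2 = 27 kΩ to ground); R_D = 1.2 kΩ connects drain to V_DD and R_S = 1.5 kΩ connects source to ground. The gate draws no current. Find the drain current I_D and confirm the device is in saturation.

V_G = V_DD·R_2/(R_1+R_2) = 10×27/95 = 2.84 V.
Assume saturation: I_D = (k_n/2)(V_GS − V_t)² with V_GS = V_G − I_D·R_S = 2.84 − 1.5·I_D.
Substituting gives 4.16·I_D² − 5.12·I_D + 1.02 = 0, with roots I_D = 0.25 or 0.98 mA.
The root I_D = 0.98 mA gives V_GS = 1.37 V ≤ V_t, so take I_D = 0.25 mA.
Then V_GS = 2.47 V and V_DS = V_DD − I_D(R_D+R_S) = 10 − 0.25×2.7 = 9.33 V.
Saturation requires V_DS ≥ V_GS − V_t = 0.367 V; 9.33 ≥ 0.367 ✓.

I_D ≈ 0.25 mA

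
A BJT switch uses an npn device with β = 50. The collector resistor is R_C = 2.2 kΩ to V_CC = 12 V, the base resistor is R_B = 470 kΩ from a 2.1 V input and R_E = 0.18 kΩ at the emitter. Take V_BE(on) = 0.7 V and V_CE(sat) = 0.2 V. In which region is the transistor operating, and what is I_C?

active; I_C ≈ 0.15 mA

Assume active. Base-emitter loop: I_B = (V_BB − V_BE)/(R_B + (β+1)R_E) = (2.1 − 0.7)/(470 + 51×0.18) = 0.00292 mA.
I_C = β·I_B = 50×0.00292 = 0.146 mA.
V_CE = V_CC − I_C·R_C − I_E·R_E = 12 − 0.146×2.2 − 0.149×0.18 = 11.7 V > V_CE(sat), so the active-region assumption holds.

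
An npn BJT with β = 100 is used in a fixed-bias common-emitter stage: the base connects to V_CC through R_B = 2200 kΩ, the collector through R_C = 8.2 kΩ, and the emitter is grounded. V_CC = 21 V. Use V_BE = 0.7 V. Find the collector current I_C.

Base loop: V_CC = I_B·R_B + V_BE, so I_B = (21 − 0.7)/2200 kΩ = 0.00923 mA.
In the active region I_C = β·I_B = 100 × 0.00923 = 0.923 mA.
Collector loop: V_CE = V_CC − I_C·R_C = 21 − 0.923×8.2 = 13.4 V.
Since V_CE = 13.4 V > V_CE(sat) ≈ 0.2 V, the transistor is in the active region as assumed.

I_C ≈ 0.92 mA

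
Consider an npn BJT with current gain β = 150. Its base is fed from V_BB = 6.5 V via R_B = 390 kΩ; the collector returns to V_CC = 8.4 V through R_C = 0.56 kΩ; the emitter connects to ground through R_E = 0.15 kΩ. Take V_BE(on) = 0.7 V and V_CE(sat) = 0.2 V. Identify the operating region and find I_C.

active; I_C ≈ 2.1 mA

Assume active. Base-emitter loop: I_B = (V_BB − V_BE)/(R_B + (β+1)R_E) = (6.5 − 0.7)/(390 + 151×0.15) = 0.0141 mA.
I_C = β·I_B = 150×0.0141 = 2.11 mA.
V_CE = V_CC − I_C·R_C − I_E·R_E = 8.4 − 2.11×0.56 − 2.12×0.15 = 6.9 V > V_CE(sat), so the active-region assumption holds.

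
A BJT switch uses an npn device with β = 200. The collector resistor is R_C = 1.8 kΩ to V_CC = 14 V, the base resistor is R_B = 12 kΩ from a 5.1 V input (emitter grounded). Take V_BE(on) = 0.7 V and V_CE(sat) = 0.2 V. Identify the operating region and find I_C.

saturation; I_C ≈ 7.7 mA

Assume active: I_B = (5.1 − 0.7)/12 = 0.367 mA, giving I_C = β·I_B = 73.3 mA.
But then V_CE = 14 − 73.3×1.8 = -118 V < V_CE(sat) = 0.2 V — impossible in the active region.
So the transistor is saturated. With V_CE = 0.2 V, I_C = (V_CC − 0.2)/R_C = 13.8/1.8 = 7.67 mA.
Check: β·I_B = 73.3 mA > I_C = 7.67 mA, confirming saturation.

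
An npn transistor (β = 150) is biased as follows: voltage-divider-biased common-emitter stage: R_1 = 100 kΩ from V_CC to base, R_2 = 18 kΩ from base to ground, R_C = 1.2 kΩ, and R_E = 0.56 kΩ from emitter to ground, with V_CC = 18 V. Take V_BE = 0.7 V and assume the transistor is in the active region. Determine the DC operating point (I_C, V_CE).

Thevenize the base divider: V_Th = V_CC·R_2/(R_1+R_2) = 18×18/118 = 2.75 V, R_Th = R_1‖R_2 = 15.3 kΩ.
Base-emitter loop: V_Th = I_B·R_Th + V_BE + (β+1)I_B·R_E, so I_B = (2.75 − 0.7) / (15.3 + 151×0.56) = 0.0205 mA.
I_C = β·I_B = 150×0.0205 = 3.07 mA, and I_E = (β+1)I_B = 3.09 mA.
V_CE = V_CC − I_C·R_C − I_E·R_E = 18 − 3.07×1.2 − 3.09×0.56 = 12.6 V.
V_CE = 12.6 V > 0.2 V confirms active-region operation.

I_C ≈ 3.1 mA, V_CE ≈ 13 V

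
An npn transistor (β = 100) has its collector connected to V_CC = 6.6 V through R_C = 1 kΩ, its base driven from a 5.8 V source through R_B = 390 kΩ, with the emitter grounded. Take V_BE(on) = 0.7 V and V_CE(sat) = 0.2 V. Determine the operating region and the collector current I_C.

Assume active. Base-emitter loop: I_B = (V_BB − V_BE)/R_B = (5.8 − 0.7)/390 = 0.0131 mA.
I_C = β·I_B = 100×0.0131 = 1.31 mA.
V_CE = V_CC − I_C·R_C = 6.6 − 1.31×1 = 5.29 V > V_CE(sat), so the active-region assumption holds.

active; I_C ≈ 1.3 mA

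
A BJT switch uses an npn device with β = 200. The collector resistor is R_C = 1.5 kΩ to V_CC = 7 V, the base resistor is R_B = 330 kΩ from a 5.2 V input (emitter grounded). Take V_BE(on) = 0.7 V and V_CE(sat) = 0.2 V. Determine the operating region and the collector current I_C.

active; I_C ≈ 2.7 mA

Assume active. Base-emitter loop: I_B = (V_BB − V_BE)/R_B = (5.2 − 0.7)/330 = 0.0136 mA.
I_C = β·I_B = 200×0.0136 = 2.73 mA.
V_CE = V_CC − I_C·R_C = 7 − 2.73×1.5 = 2.91 V > V_CE(sat), so the active-region assumption holds.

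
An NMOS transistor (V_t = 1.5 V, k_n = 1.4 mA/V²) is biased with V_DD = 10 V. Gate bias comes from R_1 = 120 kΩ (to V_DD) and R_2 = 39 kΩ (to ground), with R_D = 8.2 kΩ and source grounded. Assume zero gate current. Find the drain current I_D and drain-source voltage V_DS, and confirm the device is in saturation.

I_D ≈ 0.64 mA, V_DS ≈ 4.8 V

V_G = V_DD·R_2/(R_1+R_2) = 10×39/159 = 2.45 V. With the source grounded, V_GS = V_G = 2.45 V.
Assume saturation: I_D = (k_n/2)(V_GS − V_t)² = (1.4/2)×(2.45 − 1.5)² = 0.7×0.953² = 0.636 mA.
V_DS = V_DD − I_D·R_D = 10 − 0.636×8.2 = 4.79 V.
Saturation requires V_DS ≥ V_GS − V_t = 0.953 V; 4.79 ≥ 0.953 ✓.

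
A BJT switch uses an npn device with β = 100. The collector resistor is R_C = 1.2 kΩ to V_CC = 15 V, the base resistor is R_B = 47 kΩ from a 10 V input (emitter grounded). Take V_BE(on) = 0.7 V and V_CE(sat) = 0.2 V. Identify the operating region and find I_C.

Assume active: I_B = (10 − 0.7)/47 = 0.198 mA, giving I_C = β·I_B = 19.8 mA.
But then V_CE = 15 − 19.8×1.2 = -8.74 V < V_CE(sat) = 0.2 V — impossible in the active region.
So the transistor is saturated. With V_CE = 0.2 V, I_C = (V_CC − 0.2)/R_C = 14.8/1.2 = 12.3 mA.
Check: β·I_B = 19.8 mA > I_C = 12.3 mA, confirming saturation.

saturation; I_C ≈ 12 mA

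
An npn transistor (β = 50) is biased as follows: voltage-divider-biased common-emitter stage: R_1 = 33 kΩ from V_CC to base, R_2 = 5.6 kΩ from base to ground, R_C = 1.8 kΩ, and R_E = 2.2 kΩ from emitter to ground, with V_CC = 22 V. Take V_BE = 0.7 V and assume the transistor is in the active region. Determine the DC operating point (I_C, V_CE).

I_C ≈ 1.1 mA, V_CE ≈ 18 V

Thevenize the base divider: V_Th = V_CC·R_2/(R_1+R_2) = 22×5.6/38.6 = 3.19 V, R_Th = R_1‖R_2 = 4.79 kΩ.
Base-emitter loop: V_Th = I_B·R_Th + V_BE + (β+1)I_B·R_E, so I_B = (3.19 − 0.7) / (4.79 + 51×2.2) = 0.0213 mA.
I_C = β·I_B = 50×0.0213 = 1.06 mA, and I_E = (β+1)I_B = 1.09 mA.
V_CE = V_CC − I_C·R_C − I_E·R_E = 22 − 1.06×1.8 − 1.09×2.2 = 17.7 V.
V_CE = 17.7 V > 0.2 V confirms active-region operation.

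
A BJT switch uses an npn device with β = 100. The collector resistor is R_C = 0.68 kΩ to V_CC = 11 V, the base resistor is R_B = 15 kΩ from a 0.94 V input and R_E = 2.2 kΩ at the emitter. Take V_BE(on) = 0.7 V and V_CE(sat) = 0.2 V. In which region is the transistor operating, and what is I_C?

active; I_C ≈ 0.1 mA

Assume active. Base-emitter loop: I_B = (V_BB − V_BE)/(R_B + (β+1)R_E) = (0.94 − 0.7)/(15 + 101×2.2) = 0.00101 mA.
I_C = β·I_B = 100×0.00101 = 0.101 mA.
V_CE = V_CC − I_C·R_C − I_E·R_E = 11 − 0.101×0.68 − 0.102×2.2 = 10.7 V > V_CE(sat), so the active-region assumption holds.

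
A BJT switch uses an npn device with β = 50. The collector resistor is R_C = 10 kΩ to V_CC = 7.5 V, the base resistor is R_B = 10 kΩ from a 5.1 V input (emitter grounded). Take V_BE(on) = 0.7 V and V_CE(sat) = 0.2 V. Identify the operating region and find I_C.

Assume active: I_B = (5.1 − 0.7)/10 = 0.44 mA, giving I_C = β·I_B = 22 mA.
But then V_CE = 7.5 − 22×10 = -212 V < V_CE(sat) = 0.2 V — impossible in the active region.
So the transistor is saturated. With V_CE = 0.2 V, I_C = (V_CC − 0.2)/R_C = 7.3/10 = 0.73 mA.
Check: β·I_B = 22 mA > I_C = 0.73 mA, confirming saturation.

saturation; I_C ≈ 0.73 mA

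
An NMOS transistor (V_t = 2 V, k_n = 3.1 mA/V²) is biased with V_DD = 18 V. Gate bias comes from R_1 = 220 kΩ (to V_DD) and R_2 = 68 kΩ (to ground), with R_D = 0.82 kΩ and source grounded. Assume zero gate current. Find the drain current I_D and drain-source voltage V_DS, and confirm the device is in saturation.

I_D ≈ 7.8 mA, V_DS ≈ 12 V

V_G = V_DD·R_2/(R_1+R_2) = 18×68/288 = 4.25 V. With the source grounded, V_GS = V_G = 4.25 V.
Assume saturation: I_D = (k_n/2)(V_GS − V_t)² = (3.1/2)×(4.25 − 2)² = 1.55×2.25² = 7.85 mA.
V_DS = V_DD − I_D·R_D = 18 − 7.85×0.82 = 11.6 V.
Saturation requires V_DS ≥ V_GS − V_t = 2.25 V; 11.6 ≥ 2.25 ✓.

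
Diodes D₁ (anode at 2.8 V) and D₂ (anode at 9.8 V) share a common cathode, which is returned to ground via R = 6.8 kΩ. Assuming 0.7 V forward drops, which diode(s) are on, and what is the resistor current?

Assume both conduct. Then node N would need to be at both 2.8−0.7 = 2.1 V and 9.8−0.7 = 9.1 V, which is impossible.
Assume only D₂ conducts: V_N = 9.8 − 0.7 = 9.1 V, so I_R = 9.1/6.8 = 1.34 mA.
Check D₁: its anode-to-cathode voltage is 2.8 − 9.1 = -6.3 V < 0.7 V, so it is off. The assumption is consistent.

Only D₂ conducts; I_R ≈ 1.3 mA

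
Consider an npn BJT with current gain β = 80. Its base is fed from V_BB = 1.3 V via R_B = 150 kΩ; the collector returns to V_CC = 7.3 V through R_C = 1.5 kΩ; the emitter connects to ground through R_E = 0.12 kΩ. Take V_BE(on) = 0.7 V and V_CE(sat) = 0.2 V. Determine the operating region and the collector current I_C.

active; I_C ≈ 0.3 mA

Assume active. Base-emitter loop: I_B = (V_BB − V_BE)/(R_B + (β+1)R_E) = (1.3 − 0.7)/(150 + 81×0.12) = 0.00376 mA.
I_C = β·I_B = 80×0.00376 = 0.301 mA.
V_CE = V_CC − I_C·R_C − I_E·R_E = 7.3 − 0.301×1.5 − 0.304×0.12 = 6.81 V > V_CE(sat), so the active-region assumption holds.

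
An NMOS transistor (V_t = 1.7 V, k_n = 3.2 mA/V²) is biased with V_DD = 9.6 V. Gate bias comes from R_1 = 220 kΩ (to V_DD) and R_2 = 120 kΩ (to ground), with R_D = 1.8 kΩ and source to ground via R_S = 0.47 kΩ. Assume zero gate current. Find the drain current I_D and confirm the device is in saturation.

V_G = V_DD·R_2/(R_1+R_2) = 9.6×120/340 = 3.39 V.
Assume saturation: I_D = (k_n/2)(V_GS − V_t)² with V_GS = V_G − I_D·R_S = 3.39 − 0.47·I_D.
Substituting gives 0.353·I_D² − 3.54·I_D + 4.56 = 0, with roots I_D = 1.52 or 8.49 mA.
The root I_D = 8.49 mA gives V_GS = -0.604 V ≤ V_t, so take I_D = 1.52 mA.
Then V_GS = 2.67 V and V_DS = V_DD − I_D(R_D+R_S) = 9.6 − 1.52×2.27 = 6.15 V.
Saturation requires V_DS ≥ V_GS − V_t = 0.974 V; 6.15 ≥ 0.974 ✓.

I_D ≈ 1.5 mA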